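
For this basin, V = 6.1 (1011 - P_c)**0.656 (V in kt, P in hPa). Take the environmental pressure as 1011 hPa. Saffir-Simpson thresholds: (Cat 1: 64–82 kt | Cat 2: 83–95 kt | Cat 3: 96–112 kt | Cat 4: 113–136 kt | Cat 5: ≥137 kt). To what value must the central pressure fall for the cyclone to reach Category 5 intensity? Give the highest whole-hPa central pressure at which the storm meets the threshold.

Category 5 begins at V = 137 kt.
Required ΔP = (137/6.1)^(1/0.656) = 22.459^1.524 ≈ 114.83 hPa.
P_c ≤ 1011 − 114.83 = 896.17, so the highest integer P_c is 896 hPa.

896 hPa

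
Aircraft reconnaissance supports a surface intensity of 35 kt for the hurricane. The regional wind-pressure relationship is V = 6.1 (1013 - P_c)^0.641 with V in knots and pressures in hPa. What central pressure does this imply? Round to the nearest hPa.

998 hPa

ΔP = (V / 6.1)^(1/0.641) = (35/6.1)^1.560.
35/6.1 = 5.738; 5.738^1.560 ≈ 15.26 hPa.
P_c = 1013 − 15.26 = 997.74 ≈ 998 hPa.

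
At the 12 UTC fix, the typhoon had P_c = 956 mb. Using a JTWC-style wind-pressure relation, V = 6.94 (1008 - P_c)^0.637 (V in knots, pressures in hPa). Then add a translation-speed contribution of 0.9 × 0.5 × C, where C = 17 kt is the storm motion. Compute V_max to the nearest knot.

94 kt

ΔP = 1008 − 956 = 52 mb.
52^0.637 ≈ 12.391.
V ≈ 6.94 × 12.391 ≈ 86.0 kt.
Translation term: 0.9 × 0.5 × 17 = 7.65 kt.
Corrected V ≈ 93.65 kt → 94 kt.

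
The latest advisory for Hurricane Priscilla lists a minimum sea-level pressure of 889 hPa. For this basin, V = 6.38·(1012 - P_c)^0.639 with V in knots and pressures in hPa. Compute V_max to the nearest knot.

138 kt

ΔP = 1012 − 889 = 123 hPa.
123^0.639 ≈ 21.650.
V ≈ 6.38 × 21.650 ≈ 138.1 kt.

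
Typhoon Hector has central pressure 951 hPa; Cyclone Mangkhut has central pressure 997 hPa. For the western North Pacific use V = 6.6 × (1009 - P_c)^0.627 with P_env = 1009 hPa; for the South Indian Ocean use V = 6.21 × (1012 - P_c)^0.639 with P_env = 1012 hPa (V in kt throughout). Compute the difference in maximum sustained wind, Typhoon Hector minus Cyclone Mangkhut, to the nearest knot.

49 kt

Typhoon Hector: ΔP = 58; V ≈ 6.6 × 58^0.627 ≈ 84.18 kt.
Cyclone Mangkhut: ΔP = 15; V ≈ 6.21 × 15^0.639 ≈ 35.04 kt.
Difference ≈ 84.18 − 35.04 = 49.14 → 49 kt.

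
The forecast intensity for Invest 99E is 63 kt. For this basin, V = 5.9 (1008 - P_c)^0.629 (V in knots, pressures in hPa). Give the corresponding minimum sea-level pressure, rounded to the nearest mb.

ΔP = (V / 5.9)^(1/0.629) = (63/5.9)^1.590.
63/5.9 = 10.678; 10.678^1.590 ≈ 43.16 mb.
P_c = 1008 − 43.16 = 964.84 ≈ 965 mb.

965 mb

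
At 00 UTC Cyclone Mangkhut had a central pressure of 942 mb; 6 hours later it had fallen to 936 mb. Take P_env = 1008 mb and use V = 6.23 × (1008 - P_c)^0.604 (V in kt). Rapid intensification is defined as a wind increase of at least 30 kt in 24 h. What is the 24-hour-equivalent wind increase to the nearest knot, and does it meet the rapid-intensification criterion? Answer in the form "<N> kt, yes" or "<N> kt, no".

V₁: ΔP = 66, V ≈ 6.23 × 66^0.604 ≈ 78.25 kt.
V₂: ΔP = 72, V ≈ 6.23 × 72^0.604 ≈ 82.47 kt.
ΔV over 6 h = 4.22 kt → 24 h equivalent = 4.22 × 24/6 ≈ 16.88 kt.
17 kt < 30 kt ⇒ not rapid intensification.

17 kt, no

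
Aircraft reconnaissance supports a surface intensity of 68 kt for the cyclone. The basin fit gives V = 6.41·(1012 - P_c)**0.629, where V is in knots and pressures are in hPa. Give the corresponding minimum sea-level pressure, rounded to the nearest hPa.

ΔP = (V / 6.41)^(1/0.629) = (68/6.41)^1.590.
68/6.41 = 10.608; 10.608^1.590 ≈ 42.72 hPa.
P_c = 1012 − 42.72 = 969.28 ≈ 969 hPa.

969 hPa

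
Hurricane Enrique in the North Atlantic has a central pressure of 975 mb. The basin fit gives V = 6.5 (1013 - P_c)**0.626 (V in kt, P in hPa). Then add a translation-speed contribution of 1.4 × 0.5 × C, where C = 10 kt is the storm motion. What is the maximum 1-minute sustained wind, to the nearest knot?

ΔP = 1013 − 975 = 38 mb.
38^0.626 ≈ 9.749.
V ≈ 6.5 × 9.749 ≈ 63.4 kt.
Translation term: 1.4 × 0.5 × 10 = 7 kt.
Corrected V ≈ 70.4 kt → 70 kt.

70 kt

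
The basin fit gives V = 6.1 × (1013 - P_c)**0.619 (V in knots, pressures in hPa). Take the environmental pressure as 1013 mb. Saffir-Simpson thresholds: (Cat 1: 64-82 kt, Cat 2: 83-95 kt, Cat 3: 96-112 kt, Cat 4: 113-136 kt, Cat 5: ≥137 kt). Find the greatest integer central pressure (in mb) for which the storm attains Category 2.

945 mb

Category 2 begins at V = 83 kt.
Required ΔP = (83/6.1)^(1/0.619) = 13.607^1.616 ≈ 67.85 mb.
P_c ≤ 1013 − 67.85 = 945.15, so the highest integer P_c is 945 mb.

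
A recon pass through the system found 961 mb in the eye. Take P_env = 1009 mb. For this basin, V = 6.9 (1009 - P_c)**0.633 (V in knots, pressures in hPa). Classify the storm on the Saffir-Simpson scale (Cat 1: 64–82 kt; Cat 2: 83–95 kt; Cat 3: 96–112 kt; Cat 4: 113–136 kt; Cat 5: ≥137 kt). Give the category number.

ΔP = 1009 − 961 = 48 mb.
V ≈ 6.9 × 48^0.633 = 6.9 × 11.59 ≈ 80 kt.
80 kt falls in the Category 1 band.

1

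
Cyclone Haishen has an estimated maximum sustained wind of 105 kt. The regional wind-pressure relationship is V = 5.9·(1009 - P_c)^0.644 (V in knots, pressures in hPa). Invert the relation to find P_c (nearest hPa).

922 hPa

ΔP = (V / 5.9)^(1/0.644) = (105/5.9)^1.553.
105/5.9 = 17.797; 17.797^1.553 ≈ 87.40 hPa.
P_c = 1009 − 87.40 = 921.60 ≈ 922 hPa.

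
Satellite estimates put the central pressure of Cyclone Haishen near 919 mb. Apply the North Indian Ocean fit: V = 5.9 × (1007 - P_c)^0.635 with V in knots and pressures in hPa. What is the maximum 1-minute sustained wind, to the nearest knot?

101 kt

ΔP = 1007 − 919 = 88 mb.
88^0.635 ≈ 17.169.
V ≈ 5.9 × 17.169 ≈ 101.3 kt.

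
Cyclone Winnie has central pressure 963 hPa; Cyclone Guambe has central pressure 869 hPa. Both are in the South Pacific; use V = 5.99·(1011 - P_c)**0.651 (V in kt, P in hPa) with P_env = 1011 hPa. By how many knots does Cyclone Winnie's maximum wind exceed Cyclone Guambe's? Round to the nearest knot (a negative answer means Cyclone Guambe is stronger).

Cyclone Winnie: ΔP = 48; V ≈ 5.99 × 48^0.651 ≈ 74.46 kt.
Cyclone Guambe: ΔP = 142; V ≈ 5.99 × 142^0.651 ≈ 150.86 kt.
Difference ≈ 74.46 − 150.86 = -76.40 → -76 kt.

-76 kt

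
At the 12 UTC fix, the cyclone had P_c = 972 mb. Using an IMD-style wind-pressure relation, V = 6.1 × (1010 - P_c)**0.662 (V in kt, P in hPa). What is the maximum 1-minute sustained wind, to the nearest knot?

ΔP = 1010 − 972 = 38 mb.
38^0.662 ≈ 11.113.
V ≈ 6.1 × 11.113 ≈ 67.8 kt.

68 kt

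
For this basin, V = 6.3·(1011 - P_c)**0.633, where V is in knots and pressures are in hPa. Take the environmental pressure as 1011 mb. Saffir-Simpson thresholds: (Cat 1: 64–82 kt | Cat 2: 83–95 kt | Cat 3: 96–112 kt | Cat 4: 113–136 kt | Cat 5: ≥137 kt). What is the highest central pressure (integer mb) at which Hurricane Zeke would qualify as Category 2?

Category 2 begins at V = 83 kt.
Required ΔP = (83/6.3)^(1/0.633) = 13.175^1.580 ≈ 58.74 mb.
P_c ≤ 1011 − 58.74 = 952.26, so the highest integer P_c is 952 mb.

952 mb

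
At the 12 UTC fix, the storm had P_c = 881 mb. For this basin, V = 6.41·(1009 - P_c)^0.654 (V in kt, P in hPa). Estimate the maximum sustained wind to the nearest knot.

ΔP = 1009 − 881 = 128 mb.
128^0.654 ≈ 23.884.
V ≈ 6.41 × 23.884 ≈ 153.1 kt.

153 kt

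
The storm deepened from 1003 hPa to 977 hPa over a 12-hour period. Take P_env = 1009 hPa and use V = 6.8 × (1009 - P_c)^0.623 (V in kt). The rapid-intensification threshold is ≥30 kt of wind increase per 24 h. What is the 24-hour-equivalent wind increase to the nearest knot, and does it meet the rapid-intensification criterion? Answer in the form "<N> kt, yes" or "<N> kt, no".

V₁: ΔP = 6, V ≈ 6.8 × 6^0.623 ≈ 20.76 kt.
V₂: ΔP = 32, V ≈ 6.8 × 32^0.623 ≈ 58.91 kt.
ΔV over 12 h = 38.15 kt → 24 h equivalent = 38.15 × 24/12 ≈ 76.30 kt.
76 kt ≥ 30 kt ⇒ rapid intensification.

76 kt, yes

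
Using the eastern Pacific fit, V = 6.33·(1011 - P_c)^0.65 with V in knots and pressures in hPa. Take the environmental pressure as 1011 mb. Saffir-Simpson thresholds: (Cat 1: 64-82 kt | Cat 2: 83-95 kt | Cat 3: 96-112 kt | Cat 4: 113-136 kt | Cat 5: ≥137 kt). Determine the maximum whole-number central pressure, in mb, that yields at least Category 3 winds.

Category 3 begins at V = 96 kt.
Required ΔP = (96/6.33)^(1/0.65) = 15.166^1.538 ≈ 65.57 mb.
P_c ≤ 1011 − 65.57 = 945.43, so the highest integer P_c is 945 mb.

945 mb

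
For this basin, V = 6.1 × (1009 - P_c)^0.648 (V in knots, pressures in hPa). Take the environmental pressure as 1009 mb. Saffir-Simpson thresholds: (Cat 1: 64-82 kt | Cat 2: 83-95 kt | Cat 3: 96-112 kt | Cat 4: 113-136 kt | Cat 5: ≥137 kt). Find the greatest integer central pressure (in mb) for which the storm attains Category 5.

887 mb

Category 5 begins at V = 137 kt.
Required ΔP = (137/6.1)^(1/0.648) = 22.459^1.543 ≈ 121.75 mb.
P_c ≤ 1009 − 121.75 = 887.25, so the highest integer P_c is 887 mb.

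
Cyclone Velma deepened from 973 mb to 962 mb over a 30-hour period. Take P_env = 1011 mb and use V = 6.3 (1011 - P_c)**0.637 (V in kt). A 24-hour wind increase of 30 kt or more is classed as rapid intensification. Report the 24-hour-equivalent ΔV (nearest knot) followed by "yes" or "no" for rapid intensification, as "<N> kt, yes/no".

V₁: ΔP = 38, V ≈ 6.3 × 38^0.637 ≈ 63.92 kt.
V₂: ΔP = 49, V ≈ 6.3 × 49^0.637 ≈ 75.16 kt.
ΔV over 30 h = 11.24 kt → 24 h equivalent = 11.24 × 24/30 ≈ 8.99 kt.
9 kt < 30 kt ⇒ not rapid intensification.

9 kt, no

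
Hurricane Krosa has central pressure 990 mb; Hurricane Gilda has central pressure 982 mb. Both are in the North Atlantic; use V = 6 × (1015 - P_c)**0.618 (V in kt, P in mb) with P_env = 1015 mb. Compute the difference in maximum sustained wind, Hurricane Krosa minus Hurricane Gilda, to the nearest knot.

-8 kt

Hurricane Krosa: ΔP = 25; V ≈ 6 × 25^0.618 ≈ 43.86 kt.
Hurricane Gilda: ΔP = 33; V ≈ 6 × 33^0.618 ≈ 52.07 kt.
Difference ≈ 43.86 − 52.07 = -8.21 → -8 kt.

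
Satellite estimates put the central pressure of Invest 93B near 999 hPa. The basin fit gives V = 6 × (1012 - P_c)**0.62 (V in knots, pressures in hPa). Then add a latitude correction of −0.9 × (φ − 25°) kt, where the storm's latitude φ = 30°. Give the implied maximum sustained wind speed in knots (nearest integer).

ΔP = 1012 − 999 = 13 hPa.
13^0.62 ≈ 4.905.
V ≈ 6 × 4.905 ≈ 29.4 kt.
Latitude correction: −0.9 × (30 − 25) = -4.5 kt.
Corrected V ≈ 24.9 kt → 25 kt.

25 kt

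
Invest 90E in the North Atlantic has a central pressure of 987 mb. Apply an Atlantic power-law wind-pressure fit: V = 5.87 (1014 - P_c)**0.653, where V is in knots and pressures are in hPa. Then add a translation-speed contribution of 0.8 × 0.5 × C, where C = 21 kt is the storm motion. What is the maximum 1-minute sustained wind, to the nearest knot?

ΔP = 1014 − 987 = 27 mb.
27^0.653 ≈ 8.604.
V ≈ 5.87 × 8.604 ≈ 50.5 kt.
Translation term: 0.8 × 0.5 × 21 = 8.4 kt.
Corrected V ≈ 58.9 kt → 59 kt.

59 kt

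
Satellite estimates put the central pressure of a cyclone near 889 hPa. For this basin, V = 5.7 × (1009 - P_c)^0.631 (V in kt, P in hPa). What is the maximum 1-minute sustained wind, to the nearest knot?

ΔP = 1009 − 889 = 120 hPa.
120^0.631 ≈ 20.510.
V ≈ 5.7 × 20.510 ≈ 116.9 kt.

117 kt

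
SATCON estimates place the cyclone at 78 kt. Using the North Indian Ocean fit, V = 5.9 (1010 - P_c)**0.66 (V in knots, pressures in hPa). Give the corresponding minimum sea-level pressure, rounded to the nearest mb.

ΔP = (V / 5.9)^(1/0.66) = (78/5.9)^1.515.
78/5.9 = 13.220; 13.220^1.515 ≈ 49.99 mb.
P_c = 1010 − 49.99 = 960.01 ≈ 960 mb.

960 mb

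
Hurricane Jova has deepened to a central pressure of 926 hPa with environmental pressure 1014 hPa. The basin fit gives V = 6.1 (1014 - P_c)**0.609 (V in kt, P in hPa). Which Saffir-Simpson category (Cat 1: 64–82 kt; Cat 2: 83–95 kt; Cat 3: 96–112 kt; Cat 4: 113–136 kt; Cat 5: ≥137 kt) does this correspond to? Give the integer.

2

ΔP = 1014 − 926 = 88 hPa.
V ≈ 6.1 × 88^0.609 = 6.1 × 15.28 ≈ 93 kt.
93 kt falls in the Category 2 band.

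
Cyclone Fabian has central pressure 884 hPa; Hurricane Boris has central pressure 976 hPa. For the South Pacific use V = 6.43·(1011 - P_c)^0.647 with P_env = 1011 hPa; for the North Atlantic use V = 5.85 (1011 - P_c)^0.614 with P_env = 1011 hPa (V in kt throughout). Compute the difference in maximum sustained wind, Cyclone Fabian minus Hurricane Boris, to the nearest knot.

96 kt

Cyclone Fabian: ΔP = 127; V ≈ 6.43 × 127^0.647 ≈ 147.70 kt.
Hurricane Boris: ΔP = 35; V ≈ 5.85 × 35^0.614 ≈ 51.91 kt.
Difference ≈ 147.70 − 51.91 = 95.79 → 96 kt.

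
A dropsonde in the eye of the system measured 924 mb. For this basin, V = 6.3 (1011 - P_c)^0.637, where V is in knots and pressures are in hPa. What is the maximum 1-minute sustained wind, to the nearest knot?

ΔP = 1011 − 924 = 87 mb.
87^0.637 ≈ 17.198.
V ≈ 6.3 × 17.198 ≈ 108.3 kt.

108 kt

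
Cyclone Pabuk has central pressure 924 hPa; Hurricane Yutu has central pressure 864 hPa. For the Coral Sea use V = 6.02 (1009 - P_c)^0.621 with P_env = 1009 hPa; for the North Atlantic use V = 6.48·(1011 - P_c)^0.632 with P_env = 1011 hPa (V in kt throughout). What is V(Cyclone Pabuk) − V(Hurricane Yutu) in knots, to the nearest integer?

Cyclone Pabuk: ΔP = 85; V ≈ 6.02 × 85^0.621 ≈ 95.01 kt.
Hurricane Yutu: ΔP = 147; V ≈ 6.48 × 147^0.632 ≈ 151.82 kt.
Difference ≈ 95.01 − 151.82 = -56.81 → -57 kt.

-57 kt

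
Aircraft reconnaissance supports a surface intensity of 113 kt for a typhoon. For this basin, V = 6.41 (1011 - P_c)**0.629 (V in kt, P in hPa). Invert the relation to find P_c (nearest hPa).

ΔP = (V / 6.41)^(1/0.629) = (113/6.41)^1.590.
113/6.41 = 17.629; 17.629^1.590 ≈ 95.78 hPa.
P_c = 1011 − 95.78 = 915.22 ≈ 915 hPa.

915 hPa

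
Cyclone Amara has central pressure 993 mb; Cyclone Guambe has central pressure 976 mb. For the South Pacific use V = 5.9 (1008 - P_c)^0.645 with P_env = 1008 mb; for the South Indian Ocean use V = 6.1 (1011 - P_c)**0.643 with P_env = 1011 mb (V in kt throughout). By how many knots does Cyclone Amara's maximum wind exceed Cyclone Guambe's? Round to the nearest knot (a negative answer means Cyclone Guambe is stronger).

-26 kt

Cyclone Amara: ΔP = 15; V ≈ 5.9 × 15^0.645 ≈ 33.84 kt.
Cyclone Guambe: ΔP = 35; V ≈ 6.1 × 35^0.643 ≈ 60.00 kt.
Difference ≈ 33.84 − 60.00 = -26.16 → -26 kt.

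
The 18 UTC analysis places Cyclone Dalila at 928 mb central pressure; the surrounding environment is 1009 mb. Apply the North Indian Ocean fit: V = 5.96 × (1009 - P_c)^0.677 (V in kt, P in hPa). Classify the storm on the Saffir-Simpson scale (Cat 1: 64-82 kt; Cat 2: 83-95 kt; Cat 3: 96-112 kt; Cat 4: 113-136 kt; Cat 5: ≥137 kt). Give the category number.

ΔP = 1009 − 928 = 81 mb.
V ≈ 5.96 × 81^0.677 = 5.96 × 19.59 ≈ 117 kt.
117 kt falls in the Category 4 band.

4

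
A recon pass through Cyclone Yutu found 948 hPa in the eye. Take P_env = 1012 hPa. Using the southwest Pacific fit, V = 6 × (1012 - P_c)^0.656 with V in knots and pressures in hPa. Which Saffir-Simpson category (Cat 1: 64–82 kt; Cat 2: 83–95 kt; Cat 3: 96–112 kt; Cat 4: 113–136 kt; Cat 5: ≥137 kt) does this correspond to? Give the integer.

2

ΔP = 1012 − 948 = 64 hPa.
V ≈ 6 × 64^0.656 = 6 × 15.31 ≈ 92 kt.
92 kt falls in the Category 2 band.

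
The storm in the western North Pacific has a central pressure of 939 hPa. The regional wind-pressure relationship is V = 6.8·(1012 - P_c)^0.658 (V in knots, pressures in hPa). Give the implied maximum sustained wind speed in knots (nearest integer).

ΔP = 1012 − 939 = 73 hPa.
73^0.658 ≈ 16.829.
V ≈ 6.8 × 16.829 ≈ 114.4 kt.

114 kt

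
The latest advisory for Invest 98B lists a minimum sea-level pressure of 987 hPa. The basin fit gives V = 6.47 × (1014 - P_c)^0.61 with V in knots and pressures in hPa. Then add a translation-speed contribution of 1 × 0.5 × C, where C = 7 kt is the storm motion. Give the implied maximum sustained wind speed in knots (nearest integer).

52 kt

ΔP = 1014 − 987 = 27 hPa.
27^0.61 ≈ 7.467.
V ≈ 6.47 × 7.467 ≈ 48.3 kt.
Translation term: 1 × 0.5 × 7 = 3.5 kt.
Corrected V ≈ 51.8 kt → 52 kt.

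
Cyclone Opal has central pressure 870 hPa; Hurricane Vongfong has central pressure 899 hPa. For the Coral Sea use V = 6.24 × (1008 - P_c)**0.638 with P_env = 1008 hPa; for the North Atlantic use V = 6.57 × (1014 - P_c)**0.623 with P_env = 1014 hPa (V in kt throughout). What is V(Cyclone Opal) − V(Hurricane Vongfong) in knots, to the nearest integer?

Cyclone Opal: ΔP = 138; V ≈ 6.24 × 138^0.638 ≈ 144.69 kt.
Hurricane Vongfong: ΔP = 115; V ≈ 6.57 × 115^0.623 ≈ 126.29 kt.
Difference ≈ 144.69 − 126.29 = 18.40 → 18 kt.

18 kt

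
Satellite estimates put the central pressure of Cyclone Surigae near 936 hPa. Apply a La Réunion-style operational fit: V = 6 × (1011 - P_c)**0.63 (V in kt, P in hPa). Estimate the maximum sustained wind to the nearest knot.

ΔP = 1011 − 936 = 75 hPa.
75^0.63 ≈ 15.181.
V ≈ 6 × 15.181 ≈ 91.1 kt.

91 kt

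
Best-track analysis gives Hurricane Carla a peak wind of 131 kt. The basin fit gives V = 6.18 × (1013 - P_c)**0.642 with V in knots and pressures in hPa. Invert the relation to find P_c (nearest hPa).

897 hPa

ΔP = (V / 6.18)^(1/0.642) = (131/6.18)^1.558.
131/6.18 = 21.197; 21.197^1.558 ≈ 116.38 hPa.
P_c = 1013 − 116.38 = 896.62 ≈ 897 hPa.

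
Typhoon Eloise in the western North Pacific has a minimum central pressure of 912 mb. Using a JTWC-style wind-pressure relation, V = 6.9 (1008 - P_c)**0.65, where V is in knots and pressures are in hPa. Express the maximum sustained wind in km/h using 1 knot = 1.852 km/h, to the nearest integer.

ΔP = 1008 − 912 = 96 mb.
V ≈ 6.9 × 96^0.65 = 6.9 × 19.430 ≈ 134.068 kt.
134.068 × 1.852 ≈ 248.29 km/h → 248 km/h.

248 km/h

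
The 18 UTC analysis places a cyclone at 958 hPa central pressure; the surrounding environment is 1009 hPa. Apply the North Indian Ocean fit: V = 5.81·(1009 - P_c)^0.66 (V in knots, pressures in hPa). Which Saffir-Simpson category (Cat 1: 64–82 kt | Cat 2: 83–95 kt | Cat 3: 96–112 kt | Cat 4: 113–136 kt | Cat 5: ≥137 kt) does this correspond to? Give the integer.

1

ΔP = 1009 − 958 = 51 hPa.
V ≈ 5.81 × 51^0.66 = 5.81 × 13.40 ≈ 78 kt.
78 kt falls in the Category 1 band.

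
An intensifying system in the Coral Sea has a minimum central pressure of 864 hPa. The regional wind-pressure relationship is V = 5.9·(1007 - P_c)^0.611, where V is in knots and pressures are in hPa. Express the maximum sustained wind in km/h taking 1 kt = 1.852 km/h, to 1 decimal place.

226.7 km/h

ΔP = 1007 − 864 = 143 hPa.
V ≈ 5.9 × 143^0.611 = 5.9 × 20.745 ≈ 122.395 kt.
122.395 × 1.852 ≈ 226.67 km/h → 226.7 km/h.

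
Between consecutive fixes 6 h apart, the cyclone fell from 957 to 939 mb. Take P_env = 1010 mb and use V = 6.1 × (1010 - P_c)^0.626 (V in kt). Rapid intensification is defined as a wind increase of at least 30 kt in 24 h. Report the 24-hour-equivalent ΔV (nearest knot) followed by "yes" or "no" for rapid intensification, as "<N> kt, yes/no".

V₁: ΔP = 53, V ≈ 6.1 × 53^0.626 ≈ 73.24 kt.
V₂: ΔP = 71, V ≈ 6.1 × 71^0.626 ≈ 87.95 kt.
ΔV over 6 h = 14.71 kt → 24 h equivalent = 14.71 × 24/6 ≈ 58.84 kt.
59 kt ≥ 30 kt ⇒ rapid intensification.

59 kt, yes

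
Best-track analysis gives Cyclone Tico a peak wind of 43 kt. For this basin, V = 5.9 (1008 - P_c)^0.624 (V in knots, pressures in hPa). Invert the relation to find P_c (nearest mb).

ΔP = (V / 5.9)^(1/0.624) = (43/5.9)^1.603.
43/5.9 = 7.288; 7.288^1.603 ≈ 24.12 mb.
P_c = 1008 − 24.12 = 983.88 ≈ 984 mb.

984 mb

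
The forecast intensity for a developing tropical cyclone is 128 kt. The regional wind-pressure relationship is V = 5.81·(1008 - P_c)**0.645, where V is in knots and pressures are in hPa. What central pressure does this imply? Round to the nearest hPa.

887 hPa

ΔP = (V / 5.81)^(1/0.645) = (128/5.81)^1.550.
128/5.81 = 22.031; 22.031^1.550 ≈ 120.84 hPa.
P_c = 1008 − 120.84 = 887.16 ≈ 887 hPa.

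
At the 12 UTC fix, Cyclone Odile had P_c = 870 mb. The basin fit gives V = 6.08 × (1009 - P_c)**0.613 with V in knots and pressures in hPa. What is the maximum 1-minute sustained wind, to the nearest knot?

ΔP = 1009 − 870 = 139 mb.
139^0.613 ≈ 20.591.
V ≈ 6.08 × 20.591 ≈ 125.2 kt.

125 kt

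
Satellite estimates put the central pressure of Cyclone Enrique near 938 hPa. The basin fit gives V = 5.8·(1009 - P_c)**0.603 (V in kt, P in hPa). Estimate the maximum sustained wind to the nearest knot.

ΔP = 1009 − 938 = 71 hPa.
71^0.603 ≈ 13.071.
V ≈ 5.8 × 13.071 ≈ 75.8 kt.

76 kt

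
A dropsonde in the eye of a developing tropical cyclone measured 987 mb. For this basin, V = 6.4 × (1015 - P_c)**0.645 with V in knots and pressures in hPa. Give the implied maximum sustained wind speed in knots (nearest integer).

55 kt

ΔP = 1015 − 987 = 28 mb.
28^0.645 ≈ 8.579.
V ≈ 6.4 × 8.579 ≈ 54.9 kt.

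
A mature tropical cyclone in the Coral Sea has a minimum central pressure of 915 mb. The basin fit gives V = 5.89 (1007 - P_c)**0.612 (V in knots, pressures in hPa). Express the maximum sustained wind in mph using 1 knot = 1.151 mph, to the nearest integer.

ΔP = 1007 − 915 = 92 mb.
V ≈ 5.89 × 92^0.612 = 5.89 × 15.916 ≈ 93.746 kt.
93.746 × 1.151 ≈ 107.90 mph → 108 mph.

108 mph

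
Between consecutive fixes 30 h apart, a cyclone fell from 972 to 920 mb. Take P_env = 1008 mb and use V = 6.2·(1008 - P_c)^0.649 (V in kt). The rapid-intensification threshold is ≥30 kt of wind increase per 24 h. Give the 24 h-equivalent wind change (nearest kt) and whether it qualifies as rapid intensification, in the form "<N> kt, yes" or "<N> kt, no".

40 kt, yes

V₁: ΔP = 36, V ≈ 6.2 × 36^0.649 ≈ 63.45 kt.
V₂: ΔP = 88, V ≈ 6.2 × 88^0.649 ≈ 113.33 kt.
ΔV over 30 h = 49.88 kt → 24 h equivalent = 49.88 × 24/30 ≈ 39.90 kt.
40 kt ≥ 30 kt ⇒ rapid intensification.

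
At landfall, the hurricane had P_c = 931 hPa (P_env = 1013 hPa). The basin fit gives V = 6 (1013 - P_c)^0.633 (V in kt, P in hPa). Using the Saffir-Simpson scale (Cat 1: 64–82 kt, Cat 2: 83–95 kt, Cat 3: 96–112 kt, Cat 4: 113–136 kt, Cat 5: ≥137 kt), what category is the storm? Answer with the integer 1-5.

3

ΔP = 1013 − 931 = 82 hPa.
V ≈ 6 × 82^0.633 = 6 × 16.27 ≈ 98 kt.
98 kt falls in the Category 3 band.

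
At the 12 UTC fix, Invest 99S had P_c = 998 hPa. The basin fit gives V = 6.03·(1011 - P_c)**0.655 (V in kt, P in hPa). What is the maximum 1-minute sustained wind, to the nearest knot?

ΔP = 1011 − 998 = 13 hPa.
13^0.655 ≈ 5.366.
V ≈ 6.03 × 5.366 ≈ 32.4 kt.

32 kt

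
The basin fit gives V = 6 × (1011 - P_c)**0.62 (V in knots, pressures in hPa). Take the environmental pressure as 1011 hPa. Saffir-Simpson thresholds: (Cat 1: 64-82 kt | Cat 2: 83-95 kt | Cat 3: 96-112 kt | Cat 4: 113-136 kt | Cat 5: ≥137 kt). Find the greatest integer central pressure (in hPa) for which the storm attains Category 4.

Category 4 begins at V = 113 kt.
Required ΔP = (113/6)^(1/0.62) = 18.833^1.613 ≈ 113.85 hPa.
P_c ≤ 1011 − 113.85 = 897.15, so the highest integer P_c is 897 hPa.

897 hPa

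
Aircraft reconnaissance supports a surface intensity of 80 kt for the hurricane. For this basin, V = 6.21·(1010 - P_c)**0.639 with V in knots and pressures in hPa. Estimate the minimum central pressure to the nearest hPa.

ΔP = (V / 6.21)^(1/0.639) = (80/6.21)^1.565.
80/6.21 = 12.882; 12.882^1.565 ≈ 54.59 hPa.
P_c = 1010 − 54.59 = 955.41 ≈ 955 hPa.

955 hPa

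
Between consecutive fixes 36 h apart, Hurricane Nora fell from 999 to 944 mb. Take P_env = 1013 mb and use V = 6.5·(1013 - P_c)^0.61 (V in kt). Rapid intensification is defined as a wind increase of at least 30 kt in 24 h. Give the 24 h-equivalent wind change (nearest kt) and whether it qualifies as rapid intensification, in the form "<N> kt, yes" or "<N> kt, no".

V₁: ΔP = 14, V ≈ 6.5 × 14^0.61 ≈ 32.51 kt.
V₂: ΔP = 69, V ≈ 6.5 × 69^0.61 ≈ 86.02 kt.
ΔV over 36 h = 53.51 kt → 24 h equivalent = 53.51 × 24/36 ≈ 35.67 kt.
36 kt ≥ 30 kt ⇒ rapid intensification.

36 kt, yes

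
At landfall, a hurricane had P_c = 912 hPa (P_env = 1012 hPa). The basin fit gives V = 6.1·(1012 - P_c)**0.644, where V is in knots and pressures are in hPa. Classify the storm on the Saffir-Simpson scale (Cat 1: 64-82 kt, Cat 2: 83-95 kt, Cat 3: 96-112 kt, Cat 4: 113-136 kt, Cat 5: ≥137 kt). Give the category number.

4

ΔP = 1012 − 912 = 100 hPa.
V ≈ 6.1 × 100^0.644 = 6.1 × 19.41 ≈ 118 kt.
118 kt falls in the Category 4 band.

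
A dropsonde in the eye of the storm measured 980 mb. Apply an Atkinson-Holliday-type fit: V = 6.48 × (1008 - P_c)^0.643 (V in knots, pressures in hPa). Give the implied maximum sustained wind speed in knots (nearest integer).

ΔP = 1008 − 980 = 28 mb.
28^0.643 ≈ 8.522.
V ≈ 6.48 × 8.522 ≈ 55.2 kt.

55 kt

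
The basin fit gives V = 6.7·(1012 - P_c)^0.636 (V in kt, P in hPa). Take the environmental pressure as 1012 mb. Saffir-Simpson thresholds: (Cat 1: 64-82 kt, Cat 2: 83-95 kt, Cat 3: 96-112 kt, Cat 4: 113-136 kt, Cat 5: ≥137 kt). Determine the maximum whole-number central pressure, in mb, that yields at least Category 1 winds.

Category 1 begins at V = 64 kt.
Required ΔP = (64/6.7)^(1/0.636) = 9.552^1.572 ≈ 34.76 mb.
P_c ≤ 1012 − 34.76 = 977.24, so the highest integer P_c is 977 mb.

977 mb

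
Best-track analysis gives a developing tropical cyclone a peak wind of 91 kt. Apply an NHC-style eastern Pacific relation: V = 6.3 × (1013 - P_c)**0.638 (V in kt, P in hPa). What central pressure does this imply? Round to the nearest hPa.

947 hPa

ΔP = (V / 6.3)^(1/0.638) = (91/6.3)^1.567.
91/6.3 = 14.444; 14.444^1.567 ≈ 65.72 hPa.
P_c = 1013 − 65.72 = 947.28 ≈ 947 hPa.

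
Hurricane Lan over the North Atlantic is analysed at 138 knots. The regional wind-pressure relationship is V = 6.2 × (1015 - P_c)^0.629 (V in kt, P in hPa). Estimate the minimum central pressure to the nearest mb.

ΔP = (V / 6.2)^(1/0.629) = (138/6.2)^1.590.
138/6.2 = 22.258; 22.258^1.590 ≈ 138.76 mb.
P_c = 1015 − 138.76 = 876.24 ≈ 876 mb.

876 mb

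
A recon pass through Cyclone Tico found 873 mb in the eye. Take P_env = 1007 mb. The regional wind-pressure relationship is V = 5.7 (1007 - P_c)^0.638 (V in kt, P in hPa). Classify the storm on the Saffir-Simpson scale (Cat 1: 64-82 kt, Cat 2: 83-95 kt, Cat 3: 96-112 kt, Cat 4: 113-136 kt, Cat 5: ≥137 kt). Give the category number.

4

ΔP = 1007 − 873 = 134 mb.
V ≈ 5.7 × 134^0.638 = 5.7 × 22.76 ≈ 130 kt.
130 kt falls in the Category 4 band.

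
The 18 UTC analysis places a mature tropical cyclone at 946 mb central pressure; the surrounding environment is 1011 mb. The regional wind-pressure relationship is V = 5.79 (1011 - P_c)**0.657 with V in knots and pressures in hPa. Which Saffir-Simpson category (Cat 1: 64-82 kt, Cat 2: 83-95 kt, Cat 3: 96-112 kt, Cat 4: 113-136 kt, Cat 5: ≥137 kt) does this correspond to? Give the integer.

2

ΔP = 1011 − 946 = 65 mb.
V ≈ 5.79 × 65^0.657 = 5.79 × 15.53 ≈ 90 kt.
90 kt falls in the Category 2 band.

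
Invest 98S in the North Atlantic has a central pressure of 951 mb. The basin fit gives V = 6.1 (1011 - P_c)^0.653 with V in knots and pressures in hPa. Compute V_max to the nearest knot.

88 kt

ΔP = 1011 − 951 = 60 mb.
60^0.653 ≈ 14.492.
V ≈ 6.1 × 14.492 ≈ 88.4 kt.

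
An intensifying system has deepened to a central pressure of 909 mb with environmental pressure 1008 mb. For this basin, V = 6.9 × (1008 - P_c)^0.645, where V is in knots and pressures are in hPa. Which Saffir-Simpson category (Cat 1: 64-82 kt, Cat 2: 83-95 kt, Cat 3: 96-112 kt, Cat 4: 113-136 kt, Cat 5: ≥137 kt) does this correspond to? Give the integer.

4

ΔP = 1008 − 909 = 99 mb.
V ≈ 6.9 × 99^0.645 = 6.9 × 19.37 ≈ 134 kt.
134 kt falls in the Category 4 band.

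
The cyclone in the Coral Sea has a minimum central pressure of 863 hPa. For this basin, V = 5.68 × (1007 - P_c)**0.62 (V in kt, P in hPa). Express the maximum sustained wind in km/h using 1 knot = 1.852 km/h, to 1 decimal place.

ΔP = 1007 − 863 = 144 hPa.
V ≈ 5.68 × 144^0.62 = 5.68 × 21.786 ≈ 123.747 kt.
123.747 × 1.852 ≈ 229.18 km/h → 229.2 km/h.

229.2 km/h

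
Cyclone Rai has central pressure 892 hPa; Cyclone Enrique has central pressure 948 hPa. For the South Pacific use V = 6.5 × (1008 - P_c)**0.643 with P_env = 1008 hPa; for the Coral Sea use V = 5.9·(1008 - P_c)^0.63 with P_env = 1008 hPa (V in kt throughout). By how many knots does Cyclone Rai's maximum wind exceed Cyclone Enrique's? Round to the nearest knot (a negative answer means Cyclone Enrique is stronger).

60 kt

Cyclone Rai: ΔP = 116; V ≈ 6.5 × 116^0.643 ≈ 138.15 kt.
Cyclone Enrique: ΔP = 60; V ≈ 5.9 × 60^0.63 ≈ 77.82 kt.
Difference ≈ 138.15 − 77.82 = 60.33 → 60 kt.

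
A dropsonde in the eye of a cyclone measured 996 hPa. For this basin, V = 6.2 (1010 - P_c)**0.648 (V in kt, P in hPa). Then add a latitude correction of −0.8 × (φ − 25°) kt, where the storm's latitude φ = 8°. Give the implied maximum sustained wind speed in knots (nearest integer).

ΔP = 1010 − 996 = 14 hPa.
14^0.648 ≈ 5.530.
V ≈ 6.2 × 5.530 ≈ 34.3 kt.
Latitude correction: −0.8 × (8 − 25) = 13.6 kt.
Corrected V ≈ 47.9 kt → 48 kt.

48 kt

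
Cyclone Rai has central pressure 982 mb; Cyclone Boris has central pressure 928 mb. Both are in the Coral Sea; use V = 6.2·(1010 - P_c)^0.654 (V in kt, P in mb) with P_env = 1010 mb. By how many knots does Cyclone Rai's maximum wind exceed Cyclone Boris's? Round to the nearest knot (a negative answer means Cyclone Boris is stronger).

-56 kt

Cyclone Rai: ΔP = 28; V ≈ 6.2 × 28^0.654 ≈ 54.81 kt.
Cyclone Boris: ΔP = 82; V ≈ 6.2 × 82^0.654 ≈ 110.67 kt.
Difference ≈ 54.81 − 110.67 = -55.86 → -56 kt.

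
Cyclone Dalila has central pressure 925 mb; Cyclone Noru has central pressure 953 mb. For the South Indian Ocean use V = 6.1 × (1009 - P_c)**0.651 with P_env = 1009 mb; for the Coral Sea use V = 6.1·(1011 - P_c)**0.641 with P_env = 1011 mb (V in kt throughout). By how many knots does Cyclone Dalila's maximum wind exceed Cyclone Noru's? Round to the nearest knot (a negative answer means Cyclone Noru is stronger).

27 kt

Cyclone Dalila: ΔP = 84; V ≈ 6.1 × 84^0.651 ≈ 109.15 kt.
Cyclone Noru: ΔP = 58; V ≈ 6.1 × 58^0.641 ≈ 82.35 kt.
Difference ≈ 109.15 − 82.35 = 26.80 → 27 kt.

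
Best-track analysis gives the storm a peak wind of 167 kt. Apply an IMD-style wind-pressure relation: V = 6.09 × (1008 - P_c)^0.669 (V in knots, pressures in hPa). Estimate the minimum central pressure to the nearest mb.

867 mb

ΔP = (V / 6.09)^(1/0.669) = (167/6.09)^1.495.
167/6.09 = 27.422; 27.422^1.495 ≈ 141.13 mb.
P_c = 1008 − 141.13 = 866.87 ≈ 867 mb.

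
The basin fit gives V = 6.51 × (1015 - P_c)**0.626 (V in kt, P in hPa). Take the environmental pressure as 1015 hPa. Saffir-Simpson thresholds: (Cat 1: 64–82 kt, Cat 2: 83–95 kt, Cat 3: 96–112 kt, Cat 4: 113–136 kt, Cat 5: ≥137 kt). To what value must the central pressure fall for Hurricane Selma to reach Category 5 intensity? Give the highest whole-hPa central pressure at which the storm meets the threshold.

Category 5 begins at V = 137 kt.
Required ΔP = (137/6.51)^(1/0.626) = 21.045^1.597 ≈ 129.91 hPa.
P_c ≤ 1015 − 129.91 = 885.09, so the highest integer P_c is 885 hPa.

885 hPa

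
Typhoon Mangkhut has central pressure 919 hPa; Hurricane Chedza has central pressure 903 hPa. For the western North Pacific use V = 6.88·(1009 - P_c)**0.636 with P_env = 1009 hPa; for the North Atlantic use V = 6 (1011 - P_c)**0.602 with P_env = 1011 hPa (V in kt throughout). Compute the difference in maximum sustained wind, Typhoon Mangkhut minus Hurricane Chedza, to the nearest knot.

Typhoon Mangkhut: ΔP = 90; V ≈ 6.88 × 90^0.636 ≈ 120.36 kt.
Hurricane Chedza: ΔP = 108; V ≈ 6 × 108^0.602 ≈ 100.52 kt.
Difference ≈ 120.36 − 100.52 = 19.84 → 20 kt.

20 kt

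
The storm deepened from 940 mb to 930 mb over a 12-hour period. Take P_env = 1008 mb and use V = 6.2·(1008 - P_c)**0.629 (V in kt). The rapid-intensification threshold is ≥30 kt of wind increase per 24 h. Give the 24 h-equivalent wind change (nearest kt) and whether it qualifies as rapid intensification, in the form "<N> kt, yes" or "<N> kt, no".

V₁: ΔP = 68, V ≈ 6.2 × 68^0.629 ≈ 88.11 kt.
V₂: ΔP = 78, V ≈ 6.2 × 78^0.629 ≈ 96.05 kt.
ΔV over 12 h = 7.94 kt → 24 h equivalent = 7.94 × 24/12 ≈ 15.88 kt.
16 kt < 30 kt ⇒ not rapid intensification.

16 kt, no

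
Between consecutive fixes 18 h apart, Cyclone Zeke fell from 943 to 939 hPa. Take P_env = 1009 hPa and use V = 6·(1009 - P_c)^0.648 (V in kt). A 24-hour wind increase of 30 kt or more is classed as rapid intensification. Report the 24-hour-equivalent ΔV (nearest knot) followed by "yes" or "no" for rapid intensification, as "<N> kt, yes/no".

V₁: ΔP = 66, V ≈ 6 × 66^0.648 ≈ 90.62 kt.
V₂: ΔP = 70, V ≈ 6 × 70^0.648 ≈ 94.14 kt.
ΔV over 18 h = 3.52 kt → 24 h equivalent = 3.52 × 24/18 ≈ 4.69 kt.
5 kt < 30 kt ⇒ not rapid intensification.

5 kt, no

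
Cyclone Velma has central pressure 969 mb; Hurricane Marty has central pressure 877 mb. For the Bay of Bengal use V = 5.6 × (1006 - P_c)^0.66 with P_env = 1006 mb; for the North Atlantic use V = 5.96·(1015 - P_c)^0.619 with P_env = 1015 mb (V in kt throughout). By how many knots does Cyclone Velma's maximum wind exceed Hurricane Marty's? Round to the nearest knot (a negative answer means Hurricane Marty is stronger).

-65 kt

Cyclone Velma: ΔP = 37; V ≈ 5.6 × 37^0.66 ≈ 60.70 kt.
Hurricane Marty: ΔP = 138; V ≈ 5.96 × 138^0.619 ≈ 125.84 kt.
Difference ≈ 60.70 − 125.84 = -65.14 → -65 kt.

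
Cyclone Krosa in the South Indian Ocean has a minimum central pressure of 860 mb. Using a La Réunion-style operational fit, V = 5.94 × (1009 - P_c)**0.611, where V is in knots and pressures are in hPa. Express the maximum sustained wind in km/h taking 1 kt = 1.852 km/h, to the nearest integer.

234 km/h

ΔP = 1009 − 860 = 149 mb.
V ≈ 5.94 × 149^0.611 = 5.94 × 21.272 ≈ 126.358 kt.
126.358 × 1.852 ≈ 234.02 km/h → 234 km/h.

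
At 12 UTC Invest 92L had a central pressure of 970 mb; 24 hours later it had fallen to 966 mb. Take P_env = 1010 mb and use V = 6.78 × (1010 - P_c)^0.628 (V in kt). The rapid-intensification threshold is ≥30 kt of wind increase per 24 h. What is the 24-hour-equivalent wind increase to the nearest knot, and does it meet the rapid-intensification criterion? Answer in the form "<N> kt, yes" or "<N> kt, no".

4 kt, no

V₁: ΔP = 40, V ≈ 6.78 × 40^0.628 ≈ 68.76 kt.
V₂: ΔP = 44, V ≈ 6.78 × 44^0.628 ≈ 73.00 kt.
ΔV over 24 h = 4.24 kt → 24 h equivalent = 4.24 × 24/24 ≈ 4.24 kt.
4 kt < 30 kt ⇒ not rapid intensification.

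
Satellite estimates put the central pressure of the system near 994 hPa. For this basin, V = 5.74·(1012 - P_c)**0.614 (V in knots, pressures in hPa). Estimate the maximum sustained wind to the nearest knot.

34 kt

ΔP = 1012 − 994 = 18 hPa.
18^0.614 ≈ 5.898.
V ≈ 5.74 × 5.898 ≈ 33.9 kt.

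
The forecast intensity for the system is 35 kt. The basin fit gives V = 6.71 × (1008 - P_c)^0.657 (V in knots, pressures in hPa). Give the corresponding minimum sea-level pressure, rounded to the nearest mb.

ΔP = (V / 6.71)^(1/0.657) = (35/6.71)^1.522.
35/6.71 = 5.216; 5.216^1.522 ≈ 12.36 mb.
P_c = 1008 − 12.36 = 995.64 ≈ 996 mb.

996 mb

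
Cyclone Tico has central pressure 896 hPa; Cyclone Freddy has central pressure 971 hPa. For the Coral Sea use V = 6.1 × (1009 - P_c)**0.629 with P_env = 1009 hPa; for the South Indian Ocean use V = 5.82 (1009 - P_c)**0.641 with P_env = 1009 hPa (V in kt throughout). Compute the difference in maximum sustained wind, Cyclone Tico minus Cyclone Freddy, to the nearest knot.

59 kt

Cyclone Tico: ΔP = 113; V ≈ 6.1 × 113^0.629 ≈ 119.32 kt.
Cyclone Freddy: ΔP = 38; V ≈ 5.82 × 38^0.641 ≈ 59.92 kt.
Difference ≈ 119.32 − 59.92 = 59.40 → 59 kt.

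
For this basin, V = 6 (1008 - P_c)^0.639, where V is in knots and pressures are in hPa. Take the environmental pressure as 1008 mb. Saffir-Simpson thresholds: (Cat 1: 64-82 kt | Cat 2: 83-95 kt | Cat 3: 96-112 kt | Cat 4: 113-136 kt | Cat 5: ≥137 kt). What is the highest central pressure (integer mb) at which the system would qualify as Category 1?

Category 1 begins at V = 64 kt.
Required ΔP = (64/6)^(1/0.639) = 10.667^1.565 ≈ 40.63 mb.
P_c ≤ 1008 − 40.63 = 967.37, so the highest integer P_c is 967 mb.

967 mb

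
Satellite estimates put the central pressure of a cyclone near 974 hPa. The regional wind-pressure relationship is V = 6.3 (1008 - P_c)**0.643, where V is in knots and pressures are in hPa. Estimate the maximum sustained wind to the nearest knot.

ΔP = 1008 − 974 = 34 hPa.
34^0.643 ≈ 9.655.
V ≈ 6.3 × 9.655 ≈ 60.8 kt.

61 kt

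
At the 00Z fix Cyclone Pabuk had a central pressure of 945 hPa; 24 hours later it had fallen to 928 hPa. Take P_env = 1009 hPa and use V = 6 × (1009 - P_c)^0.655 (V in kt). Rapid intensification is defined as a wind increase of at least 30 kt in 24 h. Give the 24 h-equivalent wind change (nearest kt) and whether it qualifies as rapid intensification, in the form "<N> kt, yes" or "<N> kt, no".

15 kt, no

V₁: ΔP = 64, V ≈ 6 × 64^0.655 ≈ 91.45 kt.
V₂: ΔP = 81, V ≈ 6 × 81^0.655 ≈ 106.71 kt.
ΔV over 24 h = 15.26 kt → 24 h equivalent = 15.26 × 24/24 ≈ 15.26 kt.
15 kt < 30 kt ⇒ not rapid intensification.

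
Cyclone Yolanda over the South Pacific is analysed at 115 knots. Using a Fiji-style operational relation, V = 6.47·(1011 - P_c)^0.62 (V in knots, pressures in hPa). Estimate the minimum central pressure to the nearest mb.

907 mb

ΔP = (V / 6.47)^(1/0.62) = (115/6.47)^1.613.
115/6.47 = 17.774; 17.774^1.613 ≈ 103.70 mb.
P_c = 1011 − 103.70 = 907.30 ≈ 907 mb.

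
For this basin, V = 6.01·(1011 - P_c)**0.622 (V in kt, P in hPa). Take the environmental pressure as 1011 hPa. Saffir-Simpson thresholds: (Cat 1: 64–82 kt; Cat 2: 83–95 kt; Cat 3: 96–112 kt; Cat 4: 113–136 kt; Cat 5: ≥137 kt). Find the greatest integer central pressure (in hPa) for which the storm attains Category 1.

966 hPa

Category 1 begins at V = 64 kt.
Required ΔP = (64/6.01)^(1/0.622) = 10.649^1.608 ≈ 44.83 hPa.
P_c ≤ 1011 − 44.83 = 966.17, so the highest integer P_c is 966 hPa.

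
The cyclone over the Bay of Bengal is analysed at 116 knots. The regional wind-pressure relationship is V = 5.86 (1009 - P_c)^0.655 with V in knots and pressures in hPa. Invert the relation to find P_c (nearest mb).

914 mb

ΔP = (V / 5.86)^(1/0.655) = (116/5.86)^1.527.
116/5.86 = 19.795; 19.795^1.527 ≈ 95.39 mb.
P_c = 1009 − 95.39 = 913.61 ≈ 914 mb.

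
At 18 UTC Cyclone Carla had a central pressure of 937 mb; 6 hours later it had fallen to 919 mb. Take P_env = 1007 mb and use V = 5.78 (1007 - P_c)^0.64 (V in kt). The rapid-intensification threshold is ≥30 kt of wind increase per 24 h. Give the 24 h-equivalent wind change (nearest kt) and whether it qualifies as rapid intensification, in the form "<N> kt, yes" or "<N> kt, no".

55 kt, yes

V₁: ΔP = 70, V ≈ 5.78 × 70^0.64 ≈ 87.66 kt.
V₂: ΔP = 88, V ≈ 5.78 × 88^0.64 ≈ 101.48 kt.
ΔV over 6 h = 13.82 kt → 24 h equivalent = 13.82 × 24/6 ≈ 55.28 kt.
55 kt ≥ 30 kt ⇒ rapid intensification.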